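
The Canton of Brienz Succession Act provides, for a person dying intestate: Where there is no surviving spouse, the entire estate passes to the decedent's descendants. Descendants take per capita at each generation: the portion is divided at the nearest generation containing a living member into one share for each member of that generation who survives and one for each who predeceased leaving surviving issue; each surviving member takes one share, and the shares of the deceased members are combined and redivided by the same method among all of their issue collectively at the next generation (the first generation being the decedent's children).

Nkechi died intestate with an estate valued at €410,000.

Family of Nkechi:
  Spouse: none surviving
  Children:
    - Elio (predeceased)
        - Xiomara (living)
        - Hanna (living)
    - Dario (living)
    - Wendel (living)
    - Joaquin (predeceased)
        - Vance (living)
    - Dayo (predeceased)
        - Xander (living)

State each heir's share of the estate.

The entire €410,000 passes to the descendants.
That amount (€410,000) is divided at the children's generation into 5 shares of €82,000. Dario and Wendel each take €82,000. The 3 shares of the deceased (Elio, Joaquin, and Dayo) are combined into a pool of €246,000.
That pool (€246,000) is divided at the grandchildren's generation equally among Xiomara, Hanna, Vance, and Xander: €61,500 each.

Xiomara: €61,500; Hanna: €61,500; Dario: €82,000; Wendel: €82,000; Vance: €61,500; Xander: €61,500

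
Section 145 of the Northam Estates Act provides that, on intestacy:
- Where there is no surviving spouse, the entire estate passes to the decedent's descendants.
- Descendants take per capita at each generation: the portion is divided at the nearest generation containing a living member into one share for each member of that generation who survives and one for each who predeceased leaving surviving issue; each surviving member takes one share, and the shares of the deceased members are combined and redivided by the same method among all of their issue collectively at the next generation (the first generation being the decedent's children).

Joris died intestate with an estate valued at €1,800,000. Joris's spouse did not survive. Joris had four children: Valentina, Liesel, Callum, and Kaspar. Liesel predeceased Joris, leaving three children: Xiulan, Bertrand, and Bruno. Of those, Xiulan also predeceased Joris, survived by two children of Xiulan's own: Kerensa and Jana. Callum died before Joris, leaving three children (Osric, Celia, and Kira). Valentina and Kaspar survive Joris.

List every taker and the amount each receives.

Valentina: €450,000; Kerensa: €75,000; Jana: €75,000; Bertrand: €150,000; Bruno: €150,000; Osric: €150,000; Celia: €150,000; Kira: €150,000; Kaspar: €450,000

The entire €1,800,000 passes to the descendants.
That amount (€1,800,000) is divided at the children's generation into 4 shares of €450,000. Valentina and Kaspar each take €450,000. The 2 shares of the deceased (Liesel and Callum) are combined into a pool of €900,000.
That pool (€900,000) is divided at the grandchildren's generation into 6 shares of €150,000. Bertrand, Bruno, Osric, Celia, and Kira each take €150,000. The remaining share for the deceased Xiulan (€150,000) is carried to the next generation.
That pool (€150,000) is divided at the great-grandchildren's generation equally among Kerensa and Jana: €75,000 each.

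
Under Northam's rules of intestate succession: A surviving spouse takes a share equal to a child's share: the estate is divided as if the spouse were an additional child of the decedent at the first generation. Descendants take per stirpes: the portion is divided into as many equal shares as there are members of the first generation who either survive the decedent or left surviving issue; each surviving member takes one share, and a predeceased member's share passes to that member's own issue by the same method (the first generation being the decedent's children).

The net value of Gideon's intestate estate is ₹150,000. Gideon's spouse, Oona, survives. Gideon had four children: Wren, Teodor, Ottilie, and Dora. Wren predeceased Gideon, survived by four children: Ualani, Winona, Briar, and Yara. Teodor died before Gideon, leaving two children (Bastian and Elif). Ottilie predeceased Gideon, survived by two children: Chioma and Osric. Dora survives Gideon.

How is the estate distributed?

The spouse counts as an additional share at the children's level, so there are 5 primary shares of ₹30,000. Oona takes one such share (₹30,000).
The children's combined portion (₹120,000) is divided into 4 shares of ₹30,000: Dora takes ₹30,000; Wren's ₹30,000 share passes to Wren's issue; Teodor's ₹30,000 share passes to Teodor's issue; Ottilie's ₹30,000 share passes to Ottilie's issue.
Wren's share (₹30,000) is divided into 4 shares of ₹7,500: Ualani, Winona, Briar, and Yara each take ₹7,500.
Teodor's share (₹30,000) is divided into 2 shares of ₹15,000: Bastian and Elif each take ₹15,000.
Ottilie's share (₹30,000) is divided into 2 shares of ₹15,000: Chioma and Osric each take ₹15,000.

Oona: ₹30,000; Ualani: ₹7,500; Winona: ₹7,500; Briar: ₹7,500; Yara: ₹7,500; Bastian: ₹15,000; Elif: ₹15,000; Chioma: ₹15,000; Osric: ₹15,000; Dora: ₹30,000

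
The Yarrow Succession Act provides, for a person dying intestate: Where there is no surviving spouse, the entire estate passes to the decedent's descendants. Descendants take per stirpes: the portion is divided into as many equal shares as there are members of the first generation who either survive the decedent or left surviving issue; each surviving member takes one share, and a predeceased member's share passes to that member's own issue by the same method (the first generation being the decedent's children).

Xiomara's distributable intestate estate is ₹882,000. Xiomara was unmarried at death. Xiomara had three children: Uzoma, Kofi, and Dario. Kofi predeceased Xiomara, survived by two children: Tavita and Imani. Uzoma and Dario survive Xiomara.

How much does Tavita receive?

Tavita receives ₹147,000.

The entire ₹882,000 passes to the descendants.
That amount (₹882,000) is divided into 3 shares of ₹294,000: Uzoma and Dario each take ₹294,000; Kofi's ₹294,000 share passes to Kofi's issue.
Kofi's share (₹294,000) is divided into 2 shares of ₹147,000: Tavita and Imani each take ₹147,000.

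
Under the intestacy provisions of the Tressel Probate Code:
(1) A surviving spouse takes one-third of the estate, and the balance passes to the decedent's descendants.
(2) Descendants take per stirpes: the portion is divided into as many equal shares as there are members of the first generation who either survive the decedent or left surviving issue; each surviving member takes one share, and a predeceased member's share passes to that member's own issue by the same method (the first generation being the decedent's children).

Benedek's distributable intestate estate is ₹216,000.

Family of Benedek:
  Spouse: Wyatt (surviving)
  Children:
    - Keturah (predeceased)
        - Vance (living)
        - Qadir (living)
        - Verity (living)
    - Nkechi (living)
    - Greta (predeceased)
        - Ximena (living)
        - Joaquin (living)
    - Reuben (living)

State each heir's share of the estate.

Wyatt takes one-third of ₹216,000 = ₹72,000. The remaining ₹144,000 passes to the descendants.
The descendants' portion (₹144,000) is divided into 4 shares of ₹36,000: Nkechi and Reuben each take ₹36,000; Keturah's ₹36,000 share passes to Keturah's issue; Greta's ₹36,000 share passes to Greta's issue.
Keturah's share (₹36,000) is divided into 3 shares of ₹12,000: Vance, Qadir, and Verity each take ₹12,000.
Greta's share (₹36,000) is divided into 2 shares of ₹18,000: Ximena and Joaquin each take ₹18,000.

Wyatt: ₹72,000; Vance: ₹12,000; Qadir: ₹12,000; Verity: ₹12,000; Nkechi: ₹36,000; Ximena: ₹18,000; Joaquin: ₹18,000; Reuben: ₹36,000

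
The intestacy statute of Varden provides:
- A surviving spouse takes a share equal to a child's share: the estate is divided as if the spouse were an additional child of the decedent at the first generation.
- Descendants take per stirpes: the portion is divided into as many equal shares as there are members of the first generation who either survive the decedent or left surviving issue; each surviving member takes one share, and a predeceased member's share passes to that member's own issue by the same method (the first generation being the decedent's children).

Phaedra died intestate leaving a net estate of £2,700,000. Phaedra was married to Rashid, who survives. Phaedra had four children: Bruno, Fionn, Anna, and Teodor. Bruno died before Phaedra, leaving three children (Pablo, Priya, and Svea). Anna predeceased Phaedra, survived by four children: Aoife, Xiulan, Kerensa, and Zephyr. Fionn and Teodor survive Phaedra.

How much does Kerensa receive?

The spouse counts as an additional share at the children's level, so there are 5 primary shares of £540,000. Rashid takes one such share (£540,000).
The children's combined portion (£2,160,000) is divided into 4 shares of £540,000: Fionn and Teodor each take £540,000; Bruno's £540,000 share passes to Bruno's issue; Anna's £540,000 share passes to Anna's issue.
Bruno's share (£540,000) is divided into 3 shares of £180,000: Pablo, Priya, and Svea each take £180,000.
Anna's share (£540,000) is divided into 4 shares of £135,000: Aoife, Xiulan, Kerensa, and Zephyr each take £135,000.

Kerensa receives £135,000.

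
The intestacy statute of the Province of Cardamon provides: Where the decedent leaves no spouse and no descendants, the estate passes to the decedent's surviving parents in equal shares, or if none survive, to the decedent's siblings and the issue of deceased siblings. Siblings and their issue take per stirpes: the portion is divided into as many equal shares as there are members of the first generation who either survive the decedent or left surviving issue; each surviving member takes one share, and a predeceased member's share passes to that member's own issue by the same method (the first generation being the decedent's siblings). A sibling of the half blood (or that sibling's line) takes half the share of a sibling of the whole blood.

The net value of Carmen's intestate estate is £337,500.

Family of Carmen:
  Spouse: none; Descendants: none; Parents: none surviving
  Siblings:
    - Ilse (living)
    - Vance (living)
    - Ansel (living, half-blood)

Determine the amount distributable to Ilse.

Ilse receives £135,000.

The entire £337,500 passes to the siblings and their issue.
Counting each half-blood sibling's line as half a unit, there are 5/2 units in £337,500, so one unit is £135,000. Whole-blood lines (Ilse and Vance) take £135,000 each; half-blood lines (Ansel) take £67,500 each.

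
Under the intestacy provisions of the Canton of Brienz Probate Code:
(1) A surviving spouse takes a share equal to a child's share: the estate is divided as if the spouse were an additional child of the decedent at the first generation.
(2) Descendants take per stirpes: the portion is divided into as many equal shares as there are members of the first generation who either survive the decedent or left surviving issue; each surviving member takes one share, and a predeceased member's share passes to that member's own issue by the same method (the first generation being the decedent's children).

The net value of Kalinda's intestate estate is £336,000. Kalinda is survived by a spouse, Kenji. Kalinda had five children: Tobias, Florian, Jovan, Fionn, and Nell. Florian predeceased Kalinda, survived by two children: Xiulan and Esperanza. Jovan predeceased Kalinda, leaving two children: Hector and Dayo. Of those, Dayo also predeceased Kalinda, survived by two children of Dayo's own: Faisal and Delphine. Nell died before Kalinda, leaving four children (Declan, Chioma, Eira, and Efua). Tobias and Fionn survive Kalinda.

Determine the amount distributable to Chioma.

Chioma receives £14,000.

The spouse counts as an additional share at the children's level, so there are 6 primary shares of £56,000. Kenji takes one such share (£56,000).
The children's combined portion (£280,000) is divided into 5 shares of £56,000: Tobias and Fionn each take £56,000; Florian's £56,000 share passes to Florian's issue; Jovan's £56,000 share passes to Jovan's issue; Nell's £56,000 share passes to Nell's issue.
Florian's share (£56,000) is divided into 2 shares of £28,000: Xiulan and Esperanza each take £28,000.
Jovan's share (£56,000) is divided into 2 shares of £28,000: Hector takes £28,000; Dayo's £28,000 share passes to Dayo's issue.
Dayo's share (£28,000) is divided into 2 shares of £14,000: Faisal and Delphine each take £14,000.
Nell's share (£56,000) is divided into 4 shares of £14,000: Declan, Chioma, Eira, and Efua each take £14,000.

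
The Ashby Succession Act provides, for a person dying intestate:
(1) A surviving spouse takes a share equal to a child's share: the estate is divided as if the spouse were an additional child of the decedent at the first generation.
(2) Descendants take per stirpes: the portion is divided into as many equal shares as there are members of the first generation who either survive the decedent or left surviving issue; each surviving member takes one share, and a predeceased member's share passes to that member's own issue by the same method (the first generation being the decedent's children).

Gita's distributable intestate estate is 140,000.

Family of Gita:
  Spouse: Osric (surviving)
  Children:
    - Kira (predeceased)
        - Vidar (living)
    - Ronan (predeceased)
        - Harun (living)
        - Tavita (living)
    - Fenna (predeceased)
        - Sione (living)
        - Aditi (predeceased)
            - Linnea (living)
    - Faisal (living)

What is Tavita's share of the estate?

The spouse counts as an additional share at the children's level, so there are 5 primary shares of 28,000. Osric takes one such share (28,000).
The children's combined portion (112,000) is divided into 4 shares of 28,000: Faisal takes 28,000; Kira's 28,000 share passes to Kira's issue; Ronan's 28,000 share passes to Ronan's issue; Fenna's 28,000 share passes to Fenna's issue.
Kira's share (28,000) passes entirely to Vidar.
Ronan's share (28,000) is divided into 2 shares of 14,000: Harun and Tavita each take 14,000.
Fenna's share (28,000) is divided into 2 shares of 14,000: Sione takes 14,000; Aditi's 14,000 share passes to Aditi's issue.
Aditi's share (14,000) passes entirely to Linnea.

Tavita receives 14,000.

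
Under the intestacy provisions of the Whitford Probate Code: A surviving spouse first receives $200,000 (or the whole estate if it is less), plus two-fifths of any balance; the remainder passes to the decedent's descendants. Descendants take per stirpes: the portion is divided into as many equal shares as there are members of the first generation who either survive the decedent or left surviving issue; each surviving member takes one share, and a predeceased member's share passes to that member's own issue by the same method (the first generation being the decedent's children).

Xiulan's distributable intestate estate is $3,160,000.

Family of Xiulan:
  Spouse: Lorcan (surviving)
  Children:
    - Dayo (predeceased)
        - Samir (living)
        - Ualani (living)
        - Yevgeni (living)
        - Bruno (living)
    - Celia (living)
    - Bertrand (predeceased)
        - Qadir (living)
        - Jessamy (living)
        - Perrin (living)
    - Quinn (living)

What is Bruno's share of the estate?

Bruno receives $111,000.

Lorcan first takes $200,000, leaving a balance of $2,960,000. Lorcan then takes two-fifths of the balance ($1,184,000), for a total of $1,384,000. The remaining $1,776,000 passes to the descendants.
The descendants' portion ($1,776,000) is divided into 4 shares of $444,000: Celia and Quinn each take $444,000; Dayo's $444,000 share passes to Dayo's issue; Bertrand's $444,000 share passes to Bertrand's issue.
Dayo's share ($444,000) is divided into 4 shares of $111,000: Samir, Ualani, Yevgeni, and Bruno each take $111,000.
Bertrand's share ($444,000) is divided into 3 shares of $148,000: Qadir, Jessamy, and Perrin each take $148,000.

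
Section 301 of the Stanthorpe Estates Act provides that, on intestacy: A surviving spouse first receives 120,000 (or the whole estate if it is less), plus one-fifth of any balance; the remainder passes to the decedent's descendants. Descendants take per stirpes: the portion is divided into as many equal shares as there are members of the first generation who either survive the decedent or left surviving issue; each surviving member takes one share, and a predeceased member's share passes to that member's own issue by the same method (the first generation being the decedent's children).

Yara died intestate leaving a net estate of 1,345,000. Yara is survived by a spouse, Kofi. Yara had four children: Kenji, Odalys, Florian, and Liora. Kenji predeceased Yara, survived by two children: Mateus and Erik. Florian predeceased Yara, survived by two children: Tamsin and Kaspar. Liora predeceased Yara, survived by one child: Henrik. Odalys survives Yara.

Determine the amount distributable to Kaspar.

Kaspar receives 122,500.

Kofi first takes 120,000, leaving a balance of 1,225,000. Kofi then takes one-fifth of the balance (245,000), for a total of 365,000. The remaining 980,000 passes to the descendants.
The descendants' portion (980,000) is divided into 4 shares of 245,000: Odalys takes 245,000; Kenji's 245,000 share passes to Kenji's issue; Florian's 245,000 share passes to Florian's issue; Liora's 245,000 share passes to Liora's issue.
Kenji's share (245,000) is divided into 2 shares of 122,500: Mateus and Erik each take 122,500.
Florian's share (245,000) is divided into 2 shares of 122,500: Tamsin and Kaspar each take 122,500.
Liora's share (245,000) passes entirely to Henrik.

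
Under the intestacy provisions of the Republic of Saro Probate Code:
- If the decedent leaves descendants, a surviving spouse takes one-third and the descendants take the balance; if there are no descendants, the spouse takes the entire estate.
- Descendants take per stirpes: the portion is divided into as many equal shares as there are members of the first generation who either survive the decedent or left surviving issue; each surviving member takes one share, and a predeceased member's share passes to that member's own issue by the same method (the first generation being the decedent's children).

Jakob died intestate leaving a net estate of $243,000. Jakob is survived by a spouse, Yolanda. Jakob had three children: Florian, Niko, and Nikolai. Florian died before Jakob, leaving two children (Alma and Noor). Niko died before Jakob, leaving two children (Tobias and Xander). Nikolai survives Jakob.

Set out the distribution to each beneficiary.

Yolanda takes one-third of $243,000 = $81,000. The remaining $162,000 passes to the descendants.
The descendants' portion ($162,000) is divided into 3 shares of $54,000: Nikolai takes $54,000; Florian's $54,000 share passes to Florian's issue; Niko's $54,000 share passes to Niko's issue.
Florian's share ($54,000) is divided into 2 shares of $27,000: Alma and Noor each take $27,000.
Niko's share ($54,000) is divided into 2 shares of $27,000: Tobias and Xander each take $27,000.

Yolanda: $81,000; Alma: $27,000; Noor: $27,000; Tobias: $27,000; Xander: $27,000; Nikolai: $54,000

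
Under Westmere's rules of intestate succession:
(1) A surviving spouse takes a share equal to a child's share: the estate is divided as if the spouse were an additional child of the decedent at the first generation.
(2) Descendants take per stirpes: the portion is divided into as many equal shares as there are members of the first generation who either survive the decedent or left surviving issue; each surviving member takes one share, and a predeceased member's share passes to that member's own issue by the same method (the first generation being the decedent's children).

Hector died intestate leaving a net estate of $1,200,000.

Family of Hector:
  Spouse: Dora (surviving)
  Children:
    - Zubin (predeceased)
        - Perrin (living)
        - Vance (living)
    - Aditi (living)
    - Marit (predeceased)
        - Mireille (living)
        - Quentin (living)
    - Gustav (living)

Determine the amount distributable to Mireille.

The spouse counts as an additional share at the children's level, so there are 5 primary shares of $240,000. Dora takes one such share ($240,000).
The children's combined portion ($960,000) is divided into 4 shares of $240,000: Aditi and Gustav each take $240,000; Zubin's $240,000 share passes to Zubin's issue; Marit's $240,000 share passes to Marit's issue.
Zubin's share ($240,000) is divided into 2 shares of $120,000: Perrin and Vance each take $120,000.
Marit's share ($240,000) is divided into 2 shares of $120,000: Mireille and Quentin each take $120,000.

Mireille receives $120,000.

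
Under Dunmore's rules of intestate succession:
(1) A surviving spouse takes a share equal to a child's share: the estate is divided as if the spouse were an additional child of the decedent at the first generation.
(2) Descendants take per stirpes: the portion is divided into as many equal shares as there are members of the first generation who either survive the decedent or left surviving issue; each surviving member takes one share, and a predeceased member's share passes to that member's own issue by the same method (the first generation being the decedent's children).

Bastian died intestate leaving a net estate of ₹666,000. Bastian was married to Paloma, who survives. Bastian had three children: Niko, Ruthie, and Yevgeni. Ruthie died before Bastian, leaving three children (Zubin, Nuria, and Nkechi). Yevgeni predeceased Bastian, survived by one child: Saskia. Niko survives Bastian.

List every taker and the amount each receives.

Paloma: ₹166,500; Niko: ₹166,500; Zubin: ₹55,500; Nuria: ₹55,500; Nkechi: ₹55,500; Saskia: ₹166,500

The spouse counts as an additional share at the children's level, so there are 4 primary shares of ₹166,500. Paloma takes one such share (₹166,500).
The children's combined portion (₹499,500) is divided into 3 shares of ₹166,500: Niko takes ₹166,500; Ruthie's ₹166,500 share passes to Ruthie's issue; Yevgeni's ₹166,500 share passes to Yevgeni's issue.
Ruthie's share (₹166,500) is divided into 3 shares of ₹55,500: Zubin, Nuria, and Nkechi each take ₹55,500.
Yevgeni's share (₹166,500) passes entirely to Saskia.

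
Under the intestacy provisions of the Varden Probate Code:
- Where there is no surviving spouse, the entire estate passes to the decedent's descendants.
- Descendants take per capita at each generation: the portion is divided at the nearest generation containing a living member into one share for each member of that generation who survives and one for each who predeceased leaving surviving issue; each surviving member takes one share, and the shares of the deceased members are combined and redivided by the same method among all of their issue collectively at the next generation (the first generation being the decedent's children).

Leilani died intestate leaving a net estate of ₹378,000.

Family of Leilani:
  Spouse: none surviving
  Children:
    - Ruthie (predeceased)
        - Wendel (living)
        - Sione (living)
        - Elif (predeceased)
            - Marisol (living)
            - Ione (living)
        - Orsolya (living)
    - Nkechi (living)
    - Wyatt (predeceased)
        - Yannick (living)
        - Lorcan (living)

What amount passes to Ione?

The entire ₹378,000 passes to the descendants.
That amount (₹378,000) is divided at the children's generation into 3 shares of ₹126,000. Nkechi takes ₹126,000. The 2 shares of the deceased (Ruthie and Wyatt) are combined into a pool of ₹252,000.
That pool (₹252,000) is divided at the grandchildren's generation into 6 shares of ₹42,000. Wendel, Sione, Orsolya, Yannick, and Lorcan each take ₹42,000. The remaining share for the deceased Elif (₹42,000) is carried to the next generation.
That pool (₹42,000) is divided at the great-grandchildren's generation equally among Marisol and Ione: ₹21,000 each.

Ione receives ₹21,000.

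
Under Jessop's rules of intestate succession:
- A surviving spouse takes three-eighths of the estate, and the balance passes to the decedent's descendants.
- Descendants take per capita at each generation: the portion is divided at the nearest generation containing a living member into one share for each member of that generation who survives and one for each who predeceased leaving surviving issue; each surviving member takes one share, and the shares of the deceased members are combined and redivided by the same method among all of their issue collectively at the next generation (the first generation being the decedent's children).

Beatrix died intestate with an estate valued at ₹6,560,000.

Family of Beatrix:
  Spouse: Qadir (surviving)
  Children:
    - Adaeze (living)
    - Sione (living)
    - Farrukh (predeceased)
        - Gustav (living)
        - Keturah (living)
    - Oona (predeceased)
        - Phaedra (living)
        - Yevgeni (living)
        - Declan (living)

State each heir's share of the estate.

Qadir takes three-eighths of ₹6,560,000 = ₹2,460,000. The remaining ₹4,100,000 passes to the descendants.
The descendants' portion (₹4,100,000) is divided at the children's generation into 4 shares of ₹1,025,000. Adaeze and Sione each take ₹1,025,000. The 2 shares of the deceased (Farrukh and Oona) are combined into a pool of ₹2,050,000.
That pool (₹2,050,000) is divided at the grandchildren's generation equally among Gustav, Keturah, Phaedra, Yevgeni, and Declan: ₹410,000 each.

Qadir: ₹2,460,000; Adaeze: ₹1,025,000; Sione: ₹1,025,000; Gustav: ₹410,000; Keturah: ₹410,000; Phaedra: ₹410,000; Yevgeni: ₹410,000; Declan: ₹410,000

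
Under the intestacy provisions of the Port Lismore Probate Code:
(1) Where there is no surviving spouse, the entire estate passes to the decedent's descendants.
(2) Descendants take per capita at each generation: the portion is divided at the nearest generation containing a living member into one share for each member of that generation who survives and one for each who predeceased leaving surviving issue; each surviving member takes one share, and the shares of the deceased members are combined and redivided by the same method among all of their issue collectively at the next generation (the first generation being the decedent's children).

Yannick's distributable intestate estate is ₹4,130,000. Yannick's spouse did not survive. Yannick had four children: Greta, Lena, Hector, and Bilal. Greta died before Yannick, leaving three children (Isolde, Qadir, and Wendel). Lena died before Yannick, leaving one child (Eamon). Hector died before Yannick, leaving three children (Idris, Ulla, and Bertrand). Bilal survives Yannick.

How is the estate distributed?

Isolde: ₹442,500; Qadir: ₹442,500; Wendel: ₹442,500; Eamon: ₹442,500; Idris: ₹442,500; Ulla: ₹442,500; Bertrand: ₹442,500; Bilal: ₹1,032,500

The entire ₹4,130,000 passes to the descendants.
That amount (₹4,130,000) is divided at the children's generation into 4 shares of ₹1,032,500. Bilal takes ₹1,032,500. The 3 shares of the deceased (Greta, Lena, and Hector) are combined into a pool of ₹3,097,500.
That pool (₹3,097,500) is divided at the grandchildren's generation equally among Isolde, Qadir, Wendel, Eamon, Idris, Ulla, and Bertrand: ₹442,500 each.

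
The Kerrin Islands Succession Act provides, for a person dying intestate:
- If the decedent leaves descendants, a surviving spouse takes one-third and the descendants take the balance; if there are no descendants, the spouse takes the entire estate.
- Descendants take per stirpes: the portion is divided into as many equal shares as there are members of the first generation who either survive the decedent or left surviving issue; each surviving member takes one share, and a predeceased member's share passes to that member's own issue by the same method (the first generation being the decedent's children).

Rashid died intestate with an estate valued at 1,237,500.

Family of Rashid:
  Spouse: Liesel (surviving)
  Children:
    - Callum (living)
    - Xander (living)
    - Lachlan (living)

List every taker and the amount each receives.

Liesel takes one-third of 1,237,500 = 412,500. The remaining 825,000 passes to the descendants.
The descendants' portion (825,000) is divided into 3 shares of 275,000: Callum, Xander, and Lachlan each take 275,000.

Liesel: 412,500; Callum: 275,000; Xander: 275,000; Lachlan: 275,000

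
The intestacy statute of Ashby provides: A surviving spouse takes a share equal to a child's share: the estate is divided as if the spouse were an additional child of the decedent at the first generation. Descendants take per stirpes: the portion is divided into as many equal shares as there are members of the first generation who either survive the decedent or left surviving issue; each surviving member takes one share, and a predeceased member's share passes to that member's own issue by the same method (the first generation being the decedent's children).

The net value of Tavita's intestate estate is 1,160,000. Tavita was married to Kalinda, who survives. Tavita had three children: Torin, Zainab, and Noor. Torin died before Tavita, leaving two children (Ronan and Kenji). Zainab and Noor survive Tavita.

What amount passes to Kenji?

Kenji receives 145,000.

The spouse counts as an additional share at the children's level, so there are 4 primary shares of 290,000. Kalinda takes one such share (290,000).
The children's combined portion (870,000) is divided into 3 shares of 290,000: Zainab and Noor each take 290,000; Torin's 290,000 share passes to Torin's issue.
Torin's share (290,000) is divided into 2 shares of 145,000: Ronan and Kenji each take 145,000.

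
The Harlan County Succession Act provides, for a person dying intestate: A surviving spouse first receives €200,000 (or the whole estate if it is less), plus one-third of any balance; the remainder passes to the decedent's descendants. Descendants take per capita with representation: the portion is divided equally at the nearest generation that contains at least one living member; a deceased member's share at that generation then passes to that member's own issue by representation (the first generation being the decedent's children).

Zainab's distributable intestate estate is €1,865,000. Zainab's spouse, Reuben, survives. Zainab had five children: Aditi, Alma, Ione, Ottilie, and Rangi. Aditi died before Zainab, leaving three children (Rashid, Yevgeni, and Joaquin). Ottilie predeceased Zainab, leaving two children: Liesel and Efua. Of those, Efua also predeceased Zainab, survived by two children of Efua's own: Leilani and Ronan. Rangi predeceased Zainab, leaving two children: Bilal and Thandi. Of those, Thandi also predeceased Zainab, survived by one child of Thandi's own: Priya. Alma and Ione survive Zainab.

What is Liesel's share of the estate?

Reuben first takes €200,000, leaving a balance of €1,665,000. Reuben then takes one-third of the balance (€555,000), for a total of €755,000. The remaining €1,110,000 passes to the descendants.
The descendants' portion (€1,110,000) is divided into 5 shares of €222,000: Alma and Ione each take €222,000; Aditi's €222,000 share passes to Aditi's issue; Ottilie's €222,000 share passes to Ottilie's issue; Rangi's €222,000 share passes to Rangi's issue.
Aditi's share (€222,000) is divided into 3 shares of €74,000: Rashid, Yevgeni, and Joaquin each take €74,000.
Ottilie's share (€222,000) is divided into 2 shares of €111,000: Liesel takes €111,000; Efua's €111,000 share passes to Efua's issue.
Efua's share (€111,000) is divided into 2 shares of €55,500: Leilani and Ronan each take €55,500.
Rangi's share (€222,000) is divided into 2 shares of €111,000: Bilal takes €111,000; Thandi's €111,000 share passes to Thandi's issue.
Thandi's share (€111,000) passes entirely to Priya.

Liesel receives €111,000.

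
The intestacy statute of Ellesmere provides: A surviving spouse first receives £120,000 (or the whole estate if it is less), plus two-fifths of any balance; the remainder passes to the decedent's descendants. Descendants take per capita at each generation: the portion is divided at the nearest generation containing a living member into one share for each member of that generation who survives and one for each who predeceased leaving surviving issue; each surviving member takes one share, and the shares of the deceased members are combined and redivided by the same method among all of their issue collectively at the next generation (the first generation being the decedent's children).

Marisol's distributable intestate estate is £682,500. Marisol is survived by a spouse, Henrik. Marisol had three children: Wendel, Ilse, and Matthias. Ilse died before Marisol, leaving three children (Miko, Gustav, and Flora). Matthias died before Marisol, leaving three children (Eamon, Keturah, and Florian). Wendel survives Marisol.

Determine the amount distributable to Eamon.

Henrik first takes £120,000, leaving a balance of £562,500. Henrik then takes two-fifths of the balance (£225,000), for a total of £345,000. The remaining £337,500 passes to the descendants.
The descendants' portion (£337,500) is divided at the children's generation into 3 shares of £112,500. Wendel takes £112,500. The 2 shares of the deceased (Ilse and Matthias) are combined into a pool of £225,000.
That pool (£225,000) is divided at the grandchildren's generation equally among Miko, Gustav, Flora, Eamon, Keturah, and Florian: £37,500 each.

Eamon receives £37,500.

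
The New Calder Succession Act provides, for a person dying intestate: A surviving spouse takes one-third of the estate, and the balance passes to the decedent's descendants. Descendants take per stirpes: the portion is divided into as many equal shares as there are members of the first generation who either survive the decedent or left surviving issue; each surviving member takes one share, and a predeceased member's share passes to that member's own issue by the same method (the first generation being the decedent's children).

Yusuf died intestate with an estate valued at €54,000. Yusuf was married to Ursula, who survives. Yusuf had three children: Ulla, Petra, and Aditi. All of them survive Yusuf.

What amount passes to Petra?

Ursula takes one-third of €54,000 = €18,000. The remaining €36,000 passes to the descendants.
The descendants' portion (€36,000) is divided into 3 shares of €12,000: Ulla, Petra, and Aditi each take €12,000.

Petra receives €12,000.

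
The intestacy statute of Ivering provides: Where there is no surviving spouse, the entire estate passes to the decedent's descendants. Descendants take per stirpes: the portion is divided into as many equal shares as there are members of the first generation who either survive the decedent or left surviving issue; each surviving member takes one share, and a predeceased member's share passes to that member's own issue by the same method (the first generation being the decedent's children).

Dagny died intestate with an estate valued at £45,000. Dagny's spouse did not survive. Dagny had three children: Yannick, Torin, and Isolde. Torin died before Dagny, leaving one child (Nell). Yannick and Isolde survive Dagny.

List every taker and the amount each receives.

The entire £45,000 passes to the descendants.
That amount (£45,000) is divided into 3 shares of £15,000: Yannick and Isolde each take £15,000; Torin's £15,000 share passes to Torin's issue.
Torin's share (£15,000) passes entirely to Nell.

Yannick: £15,000; Nell: £15,000; Isolde: £15,000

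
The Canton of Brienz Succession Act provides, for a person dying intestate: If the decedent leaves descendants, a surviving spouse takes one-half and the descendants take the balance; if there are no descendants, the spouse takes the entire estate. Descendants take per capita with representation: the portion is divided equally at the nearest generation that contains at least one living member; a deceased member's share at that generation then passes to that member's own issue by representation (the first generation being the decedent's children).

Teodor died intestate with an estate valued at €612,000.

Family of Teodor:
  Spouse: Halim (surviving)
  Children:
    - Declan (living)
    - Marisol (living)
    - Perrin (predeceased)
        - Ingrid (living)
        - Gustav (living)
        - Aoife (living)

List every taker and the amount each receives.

Halim takes one-half of €612,000 = €306,000. The remaining €306,000 passes to the descendants.
The descendants' portion (€306,000) is divided into 3 shares of €102,000: Declan and Marisol each take €102,000; Perrin's €102,000 share passes to Perrin's issue.
Perrin's share (€102,000) is divided into 3 shares of €34,000: Ingrid, Gustav, and Aoife each take €34,000.

Halim: €306,000; Declan: €102,000; Marisol: €102,000; Ingrid: €34,000; Gustav: €34,000; Aoife: €34,000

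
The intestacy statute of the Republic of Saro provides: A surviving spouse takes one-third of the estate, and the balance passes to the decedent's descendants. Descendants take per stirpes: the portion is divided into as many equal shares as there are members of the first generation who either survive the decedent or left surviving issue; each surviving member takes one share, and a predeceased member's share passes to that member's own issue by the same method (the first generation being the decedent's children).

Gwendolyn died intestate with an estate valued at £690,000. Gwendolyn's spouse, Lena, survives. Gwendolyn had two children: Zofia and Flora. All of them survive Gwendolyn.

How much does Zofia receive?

Lena takes one-third of £690,000 = £230,000. The remaining £460,000 passes to the descendants.
The descendants' portion (£460,000) is divided into 2 shares of £230,000: Zofia and Flora each take £230,000.

Zofia receives £230,000.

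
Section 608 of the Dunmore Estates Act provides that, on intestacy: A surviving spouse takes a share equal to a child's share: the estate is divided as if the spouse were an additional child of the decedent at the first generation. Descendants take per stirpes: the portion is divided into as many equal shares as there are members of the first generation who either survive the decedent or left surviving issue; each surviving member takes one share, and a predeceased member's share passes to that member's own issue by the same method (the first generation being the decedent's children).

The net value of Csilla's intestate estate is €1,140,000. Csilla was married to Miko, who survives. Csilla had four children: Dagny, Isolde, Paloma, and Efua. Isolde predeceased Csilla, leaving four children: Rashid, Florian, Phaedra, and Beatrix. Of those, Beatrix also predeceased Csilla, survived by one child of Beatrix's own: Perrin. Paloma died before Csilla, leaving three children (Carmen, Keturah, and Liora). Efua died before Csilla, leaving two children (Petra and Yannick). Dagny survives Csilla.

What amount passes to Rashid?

Rashid receives €57,000.

The spouse counts as an additional share at the children's level, so there are 5 primary shares of €228,000. Miko takes one such share (€228,000).
The children's combined portion (€912,000) is divided into 4 shares of €228,000: Dagny takes €228,000; Isolde's €228,000 share passes to Isolde's issue; Paloma's €228,000 share passes to Paloma's issue; Efua's €228,000 share passes to Efua's issue.
Isolde's share (€228,000) is divided into 4 shares of €57,000: Rashid, Florian, and Phaedra each take €57,000; Beatrix's €57,000 share passes to Beatrix's issue.
Beatrix's share (€57,000) passes entirely to Perrin.
Paloma's share (€228,000) is divided into 3 shares of €76,000: Carmen, Keturah, and Liora each take €76,000.
Efua's share (€228,000) is divided into 2 shares of €114,000: Petra and Yannick each take €114,000.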